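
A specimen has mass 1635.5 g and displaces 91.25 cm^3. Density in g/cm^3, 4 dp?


rho = 1635.5 / 91.25 = 17.9233 g/cm^3


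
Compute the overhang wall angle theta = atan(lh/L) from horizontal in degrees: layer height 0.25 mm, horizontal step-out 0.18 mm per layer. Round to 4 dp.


angle = atan(0.25/0.18) = 54.2461 degrees


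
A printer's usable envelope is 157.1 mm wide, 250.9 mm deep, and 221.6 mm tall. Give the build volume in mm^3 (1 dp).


V = 157.1 * 250.9 * 221.6 = 8734672.0 mm^3


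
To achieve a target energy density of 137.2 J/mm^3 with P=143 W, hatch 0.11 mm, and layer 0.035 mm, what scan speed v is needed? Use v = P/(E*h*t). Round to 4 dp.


v = 143 / (137.2*0.11*0.035) = 270.7205 mm/s


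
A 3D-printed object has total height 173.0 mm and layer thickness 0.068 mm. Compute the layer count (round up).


Layers = ceil(173.0/0.068) = 2545


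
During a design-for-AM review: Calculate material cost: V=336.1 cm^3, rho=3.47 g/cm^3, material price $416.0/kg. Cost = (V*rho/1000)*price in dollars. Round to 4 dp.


Mass = 336.1*3.47/1000 = 1.166267 kg
Cost = 1.166267 * 416.0 = 485.1671 $


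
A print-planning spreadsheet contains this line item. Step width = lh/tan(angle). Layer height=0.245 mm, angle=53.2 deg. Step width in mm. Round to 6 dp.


step = 0.245 / tan(53.2) = 0.183283 mm


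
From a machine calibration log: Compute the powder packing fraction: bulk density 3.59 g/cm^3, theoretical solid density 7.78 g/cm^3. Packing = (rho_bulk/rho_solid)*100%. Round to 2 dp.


Packing = (3.59/7.78)*100 = 46.14 %


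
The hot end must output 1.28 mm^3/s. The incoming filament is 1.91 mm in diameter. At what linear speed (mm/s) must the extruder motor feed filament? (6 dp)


A = pi*(1.91/2)^2 = 2.865211
v = 1.28 / 2.865211 = 0.446738 mm/s


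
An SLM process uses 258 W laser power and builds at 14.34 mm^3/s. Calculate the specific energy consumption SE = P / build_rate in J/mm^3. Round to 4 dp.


SE = 258 / 14.34 = 17.9916 J/mm^3


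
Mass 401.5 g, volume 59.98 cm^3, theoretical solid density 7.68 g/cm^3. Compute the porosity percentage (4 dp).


rho_part = 401.5 / 59.98 = 6.69389797 g/cm^3
Porosity = (1 - 6.69389797/7.68)*100 = 12.8399 %


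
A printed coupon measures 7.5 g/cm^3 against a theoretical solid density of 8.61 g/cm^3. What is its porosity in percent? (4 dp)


Porosity = (1-7.5/8.61)*100 = 12.892 %


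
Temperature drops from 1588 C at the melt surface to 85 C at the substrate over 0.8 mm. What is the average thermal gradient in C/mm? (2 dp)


G = (1588-85)/0.8 = 1878.75 C/mm


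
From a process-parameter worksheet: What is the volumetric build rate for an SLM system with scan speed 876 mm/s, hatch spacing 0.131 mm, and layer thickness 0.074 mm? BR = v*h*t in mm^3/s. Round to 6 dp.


Rate = 876 * 0.131 * 0.074 = 8.491944 mm^3/s


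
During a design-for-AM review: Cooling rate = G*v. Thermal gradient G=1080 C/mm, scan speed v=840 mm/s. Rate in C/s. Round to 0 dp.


CR = 1080 * 840 = 907200 C/s


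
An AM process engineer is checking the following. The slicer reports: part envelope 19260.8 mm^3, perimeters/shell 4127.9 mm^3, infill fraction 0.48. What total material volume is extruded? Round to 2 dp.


V_infill = (19260.8 - 4127.9) * 0.48 = 7263.79
V_total = 4127.9 + 7263.79 = 11391.69 mm^3


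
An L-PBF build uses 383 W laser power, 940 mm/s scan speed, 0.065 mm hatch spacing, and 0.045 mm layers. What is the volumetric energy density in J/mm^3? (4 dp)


E = 383 / (940*0.065*0.045) = 139.2981 J/mm^3


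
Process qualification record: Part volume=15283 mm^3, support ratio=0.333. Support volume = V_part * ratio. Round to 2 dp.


V_support = 15283 * 0.333 = 5089.24 mm^3


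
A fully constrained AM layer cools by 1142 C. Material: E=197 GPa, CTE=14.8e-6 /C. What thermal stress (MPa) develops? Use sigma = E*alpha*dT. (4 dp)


sigma = 197*1000 * 14.8e-6 * 1142 = 3329.6152 MPa


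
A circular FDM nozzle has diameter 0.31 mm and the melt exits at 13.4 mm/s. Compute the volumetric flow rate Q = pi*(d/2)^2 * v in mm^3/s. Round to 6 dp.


A = pi*(0.31/2)^2 = 0.07547676 mm^2
Q = 0.07547676 * 13.4 = 1.011389 mm^3/s


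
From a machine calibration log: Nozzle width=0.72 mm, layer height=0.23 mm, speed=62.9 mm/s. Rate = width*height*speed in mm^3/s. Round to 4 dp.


Rate = 0.72 * 0.23 * 62.9 = 10.4162 mm^3/s


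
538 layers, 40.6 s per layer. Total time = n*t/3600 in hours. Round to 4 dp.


t = 538 * 40.6 / 3600 = 6.0674 hrs


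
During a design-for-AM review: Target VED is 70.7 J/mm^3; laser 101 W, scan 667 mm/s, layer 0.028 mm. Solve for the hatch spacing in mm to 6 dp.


h = 101 / (70.7*667*0.028) = 0.076492 mm


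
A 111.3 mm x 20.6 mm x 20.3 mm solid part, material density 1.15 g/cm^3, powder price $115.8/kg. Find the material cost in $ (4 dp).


V = 111.3 * 20.6 * 20.3 = 46543.434 mm^3 = 46.543434 cm^3
Mass = 46.543434 * 1.15 / 1000 = 0.05352495 kg
Cost = 0.05352495 * 115.8 = 6.1982 $


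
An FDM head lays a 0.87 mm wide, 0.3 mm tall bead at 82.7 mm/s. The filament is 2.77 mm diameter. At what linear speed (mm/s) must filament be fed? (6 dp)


Q = 0.87 * 0.3 * 82.7 = 21.5847 mm^3/s
A_fil = pi*(2.77/2)^2 = 6.02628157 mm^2
v_feed = 21.5847 / 6.02628157 = 3.581761 mm/s


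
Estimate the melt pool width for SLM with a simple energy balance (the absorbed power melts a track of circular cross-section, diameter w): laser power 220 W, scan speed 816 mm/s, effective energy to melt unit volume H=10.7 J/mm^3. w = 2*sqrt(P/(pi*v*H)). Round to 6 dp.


w = 2*sqrt(220/(pi*816*10.7)) = 0.179114 mm


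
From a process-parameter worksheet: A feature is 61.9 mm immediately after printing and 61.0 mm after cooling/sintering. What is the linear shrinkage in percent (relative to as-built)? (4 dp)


Shrinkage = ((61.9-61.0)/61.9)*100 = 1.454 %


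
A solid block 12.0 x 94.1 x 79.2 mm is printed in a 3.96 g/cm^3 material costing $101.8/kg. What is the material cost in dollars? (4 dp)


V = 12.0 * 94.1 * 79.2 = 89432.64 mm^3 = 89.43264 cm^3
Mass = 89.43264 * 3.96 / 1000 = 0.35415325 kg
Cost = 0.35415325 * 101.8 = 36.0528 $


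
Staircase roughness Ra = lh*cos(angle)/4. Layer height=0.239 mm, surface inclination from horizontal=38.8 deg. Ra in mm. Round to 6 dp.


Ra = 0.239 * cos(38.8) / 4 = 0.046565 mm


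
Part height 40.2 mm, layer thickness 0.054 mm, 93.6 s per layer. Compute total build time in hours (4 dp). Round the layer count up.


Layers = ceil(40.2/0.054) = 745
t = 745 * 93.6 / 3600 = 19.37 hrs


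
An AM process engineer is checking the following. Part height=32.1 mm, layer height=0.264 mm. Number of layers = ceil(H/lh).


Layers = ceil(32.1/0.264) = 122


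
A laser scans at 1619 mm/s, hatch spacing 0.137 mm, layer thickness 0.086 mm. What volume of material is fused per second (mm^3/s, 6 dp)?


Rate = 1619 * 0.137 * 0.086 = 19.075058 mm^3/s


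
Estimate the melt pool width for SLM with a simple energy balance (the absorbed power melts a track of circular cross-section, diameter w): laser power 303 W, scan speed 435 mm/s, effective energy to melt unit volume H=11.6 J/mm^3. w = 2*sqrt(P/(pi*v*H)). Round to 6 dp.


w = 2*sqrt(303/(pi*435*11.6)) = 0.276505 mm


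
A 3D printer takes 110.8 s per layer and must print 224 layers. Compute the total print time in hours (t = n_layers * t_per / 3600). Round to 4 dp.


t = 224 * 110.8 / 3600 = 6.8942 hrs


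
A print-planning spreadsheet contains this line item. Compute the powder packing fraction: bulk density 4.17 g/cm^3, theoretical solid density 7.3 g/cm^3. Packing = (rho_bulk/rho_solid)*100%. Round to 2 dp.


Packing = (4.17/7.3)*100 = 57.12 %


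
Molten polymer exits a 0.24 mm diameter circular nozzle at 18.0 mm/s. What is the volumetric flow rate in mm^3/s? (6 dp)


A = pi*(0.24/2)^2 = 0.04523893 mm^2
Q = 0.04523893 * 18.0 = 0.814301 mm^3/s


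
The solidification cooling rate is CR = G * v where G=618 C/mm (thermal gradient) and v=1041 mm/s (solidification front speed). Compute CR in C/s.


CR = 618 * 1041 = 643338 C/s


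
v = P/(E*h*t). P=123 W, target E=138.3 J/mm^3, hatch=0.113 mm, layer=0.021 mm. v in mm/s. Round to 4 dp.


v = 123 / (138.3*0.113*0.021) = 374.7876 mm/s


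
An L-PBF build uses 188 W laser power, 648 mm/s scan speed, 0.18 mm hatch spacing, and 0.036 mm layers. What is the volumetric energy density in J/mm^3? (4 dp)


E = 188 / (648*0.18*0.036) = 44.7721 J/mm^3


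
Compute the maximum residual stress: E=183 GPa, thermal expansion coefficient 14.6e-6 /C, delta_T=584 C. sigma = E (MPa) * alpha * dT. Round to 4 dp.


sigma = 183*1000 * 14.6e-6 * 584 = 1560.3312 MPa


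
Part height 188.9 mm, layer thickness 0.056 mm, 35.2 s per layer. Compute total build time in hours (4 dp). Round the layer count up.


Layers = ceil(188.9/0.056) = 3374
t = 3374 * 35.2 / 3600 = 32.9902 hrs


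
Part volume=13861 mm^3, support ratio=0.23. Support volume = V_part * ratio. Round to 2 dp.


V_support = 13861 * 0.23 = 3188.03 mm^3


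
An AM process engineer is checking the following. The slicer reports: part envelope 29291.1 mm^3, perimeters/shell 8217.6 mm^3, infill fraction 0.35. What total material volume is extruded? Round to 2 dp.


V_infill = (29291.1 - 8217.6) * 0.35 = 7375.73
V_total = 8217.6 + 7375.73 = 15593.33 mm^3


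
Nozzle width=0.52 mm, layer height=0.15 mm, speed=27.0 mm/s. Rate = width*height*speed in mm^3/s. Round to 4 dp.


Rate = 0.52 * 0.15 * 27.0 = 2.106 mm^3/s


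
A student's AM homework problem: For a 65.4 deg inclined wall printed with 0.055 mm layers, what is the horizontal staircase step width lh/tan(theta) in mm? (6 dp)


step = 0.055 / tan(65.4) = 0.025181 mm


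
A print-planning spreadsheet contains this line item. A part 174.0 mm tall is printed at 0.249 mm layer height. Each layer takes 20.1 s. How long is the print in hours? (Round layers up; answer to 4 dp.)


Layers = ceil(174.0/0.249) = 699
t = 699 * 20.1 / 3600 = 3.9028 hrs


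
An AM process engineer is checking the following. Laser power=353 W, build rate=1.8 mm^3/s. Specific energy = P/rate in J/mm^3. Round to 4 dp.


SE = 353 / 1.8 = 196.1111 J/mm^3


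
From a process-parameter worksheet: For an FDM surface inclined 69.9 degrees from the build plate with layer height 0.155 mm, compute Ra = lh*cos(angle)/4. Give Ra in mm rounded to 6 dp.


Ra = 0.155 * cos(69.9) / 4 = 0.013317 mm


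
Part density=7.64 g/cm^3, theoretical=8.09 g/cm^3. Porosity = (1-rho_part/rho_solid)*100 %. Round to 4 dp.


Porosity = (1-7.64/8.09)*100 = 5.5624 %


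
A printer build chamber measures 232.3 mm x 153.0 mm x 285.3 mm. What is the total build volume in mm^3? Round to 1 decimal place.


V = 232.3 * 153.0 * 285.3 = 10140104.1 mm^3


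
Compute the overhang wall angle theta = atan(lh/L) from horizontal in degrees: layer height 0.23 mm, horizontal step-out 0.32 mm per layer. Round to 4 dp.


angle = atan(0.23/0.32) = 35.7067 degrees


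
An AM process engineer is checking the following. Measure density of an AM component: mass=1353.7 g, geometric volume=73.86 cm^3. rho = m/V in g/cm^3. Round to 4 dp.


rho = 1353.7 / 73.86 = 18.3279 g/cm^3


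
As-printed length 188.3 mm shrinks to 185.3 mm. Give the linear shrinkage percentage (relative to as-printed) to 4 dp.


Shrinkage = ((188.3-185.3)/188.3)*100 = 1.5932 %


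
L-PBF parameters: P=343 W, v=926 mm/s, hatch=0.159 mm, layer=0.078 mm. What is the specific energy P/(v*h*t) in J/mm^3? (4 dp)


Build rate = 926 * 0.159 * 0.078 = 11.484252 mm^3/s
SE = 343 / 11.484252 = 29.867 J/mm^3


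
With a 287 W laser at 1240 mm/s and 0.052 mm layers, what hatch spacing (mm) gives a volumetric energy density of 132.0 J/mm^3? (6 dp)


h = 287 / (132.0*1240*0.052) = 0.03372 mm


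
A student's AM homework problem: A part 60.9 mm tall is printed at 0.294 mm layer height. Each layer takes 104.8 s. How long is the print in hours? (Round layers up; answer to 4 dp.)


Layers = ceil(60.9/0.294) = 208
t = 208 * 104.8 / 3600 = 6.0551 hrs


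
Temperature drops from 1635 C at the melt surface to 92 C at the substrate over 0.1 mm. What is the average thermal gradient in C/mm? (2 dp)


G = (1635-92)/0.1 = 15430.0 C/mm


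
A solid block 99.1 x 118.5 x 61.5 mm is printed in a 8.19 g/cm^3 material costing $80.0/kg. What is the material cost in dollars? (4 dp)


V = 99.1 * 118.5 * 61.5 = 722216.025 mm^3 = 722.216025 cm^3
Mass = 722.216025 * 8.19 / 1000 = 5.91494924 kg
Cost = 5.91494924 * 80.0 = 473.1959 $


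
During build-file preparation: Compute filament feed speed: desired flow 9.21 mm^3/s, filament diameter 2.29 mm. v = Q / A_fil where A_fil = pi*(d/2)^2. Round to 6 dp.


A = pi*(2.29/2)^2 = 4.118707
v = 9.21 / 4.118707 = 2.236139 mm/s


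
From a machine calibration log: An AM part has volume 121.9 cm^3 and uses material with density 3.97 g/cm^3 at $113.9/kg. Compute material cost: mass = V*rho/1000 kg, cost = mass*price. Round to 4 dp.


Mass = 121.9*3.97/1000 = 0.483943 kg
Cost = 0.483943 * 113.9 = 55.1211 $


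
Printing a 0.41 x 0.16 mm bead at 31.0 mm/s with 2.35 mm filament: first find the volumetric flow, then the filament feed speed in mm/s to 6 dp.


Q = 0.41 * 0.16 * 31.0 = 2.0336 mm^3/s
A_fil = pi*(2.35/2)^2 = 4.33736136 mm^2
v_feed = 2.0336 / 4.33736136 = 0.468856 mm/s


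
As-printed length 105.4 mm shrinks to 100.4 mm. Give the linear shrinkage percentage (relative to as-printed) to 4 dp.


Shrinkage = ((105.4-100.4)/105.4)*100 = 4.7438 %


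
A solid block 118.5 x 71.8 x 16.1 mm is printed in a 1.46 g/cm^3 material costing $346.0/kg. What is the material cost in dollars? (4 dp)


V = 118.5 * 71.8 * 16.1 = 136983.63 mm^3 = 136.98363 cm^3
Mass = 136.98363 * 1.46 / 1000 = 0.1999961 kg
Cost = 0.1999961 * 346.0 = 69.1987 $


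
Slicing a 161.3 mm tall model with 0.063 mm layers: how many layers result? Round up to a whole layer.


Layers = ceil(161.3/0.063) = 2561


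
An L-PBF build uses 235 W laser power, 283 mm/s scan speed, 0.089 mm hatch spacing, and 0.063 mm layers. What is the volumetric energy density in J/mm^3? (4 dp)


E = 235 / (283*0.089*0.063) = 148.0986 J/mm^3


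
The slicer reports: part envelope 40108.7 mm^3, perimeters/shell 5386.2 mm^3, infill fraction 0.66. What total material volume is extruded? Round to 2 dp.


V_infill = (40108.7 - 5386.2) * 0.66 = 22916.85
V_total = 5386.2 + 22916.85 = 28303.05 mm^3


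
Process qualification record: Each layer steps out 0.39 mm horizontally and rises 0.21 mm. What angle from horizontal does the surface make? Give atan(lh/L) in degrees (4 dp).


angle = atan(0.21/0.39) = 28.3008 degrees


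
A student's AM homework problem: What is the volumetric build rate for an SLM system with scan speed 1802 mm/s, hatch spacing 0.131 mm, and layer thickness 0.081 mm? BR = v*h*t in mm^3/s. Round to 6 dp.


Rate = 1802 * 0.131 * 0.081 = 19.121022 mm^3/s


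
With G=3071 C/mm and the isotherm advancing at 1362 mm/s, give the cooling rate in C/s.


CR = 3071 * 1362 = 4182702 C/s


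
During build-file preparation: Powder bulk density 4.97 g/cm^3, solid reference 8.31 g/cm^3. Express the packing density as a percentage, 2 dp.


Packing = (4.97/8.31)*100 = 59.81 %


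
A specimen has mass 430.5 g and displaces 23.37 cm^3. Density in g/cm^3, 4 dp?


rho = 430.5 / 23.37 = 18.4211 g/cm^3


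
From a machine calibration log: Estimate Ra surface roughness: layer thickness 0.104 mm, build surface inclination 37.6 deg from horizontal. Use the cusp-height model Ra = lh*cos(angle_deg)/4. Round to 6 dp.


Ra = 0.104 * cos(37.6) / 4 = 0.0206 mm


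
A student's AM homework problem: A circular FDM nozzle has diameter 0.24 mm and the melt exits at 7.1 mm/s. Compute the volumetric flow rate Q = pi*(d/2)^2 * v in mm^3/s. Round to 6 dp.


A = pi*(0.24/2)^2 = 0.04523893 mm^2
Q = 0.04523893 * 7.1 = 0.321196 mm^3/s


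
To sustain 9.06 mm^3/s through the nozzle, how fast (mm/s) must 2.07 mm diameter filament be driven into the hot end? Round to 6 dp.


A = pi*(2.07/2)^2 = 3.365353
v = 9.06 / 3.365353 = 2.69214 mm/s


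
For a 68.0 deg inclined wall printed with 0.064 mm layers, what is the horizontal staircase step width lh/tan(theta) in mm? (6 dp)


step = 0.064 / tan(68.0) = 0.025858 mm


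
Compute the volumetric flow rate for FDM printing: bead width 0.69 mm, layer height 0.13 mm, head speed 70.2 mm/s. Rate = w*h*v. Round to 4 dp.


Rate = 0.69 * 0.13 * 70.2 = 6.2969 mm^3/s


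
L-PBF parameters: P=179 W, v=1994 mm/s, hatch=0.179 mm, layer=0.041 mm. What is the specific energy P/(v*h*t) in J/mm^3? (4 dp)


Build rate = 1994 * 0.179 * 0.041 = 14.633966 mm^3/s
SE = 179 / 14.633966 = 12.2318 J/mm^3


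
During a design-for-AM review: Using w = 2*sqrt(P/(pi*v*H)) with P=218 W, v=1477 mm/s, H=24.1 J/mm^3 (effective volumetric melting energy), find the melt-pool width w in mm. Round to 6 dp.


w = 2*sqrt(218/(pi*1477*24.1)) = 0.088305 mm


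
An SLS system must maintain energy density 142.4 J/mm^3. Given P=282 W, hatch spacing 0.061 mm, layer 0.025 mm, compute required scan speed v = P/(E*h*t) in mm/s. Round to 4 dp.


v = 282 / (142.4*0.061*0.025) = 1298.5817 mm/s


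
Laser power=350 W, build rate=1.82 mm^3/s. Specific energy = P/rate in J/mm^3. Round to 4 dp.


SE = 350 / 1.82 = 192.3077 J/mm^3


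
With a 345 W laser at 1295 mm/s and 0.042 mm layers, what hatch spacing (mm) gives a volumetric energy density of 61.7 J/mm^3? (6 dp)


h = 345 / (61.7*1295*0.042) = 0.102805 mm


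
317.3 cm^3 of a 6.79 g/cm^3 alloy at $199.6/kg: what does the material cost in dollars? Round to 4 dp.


Mass = 317.3*6.79/1000 = 2.154467 kg
Cost = 2.154467 * 199.6 = 430.0316 $


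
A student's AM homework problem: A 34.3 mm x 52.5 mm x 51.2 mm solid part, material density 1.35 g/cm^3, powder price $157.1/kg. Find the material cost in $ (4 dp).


V = 34.3 * 52.5 * 51.2 = 92198.4 mm^3 = 92.1984 cm^3
Mass = 92.1984 * 1.35 / 1000 = 0.12446784 kg
Cost = 0.12446784 * 157.1 = 19.5539 $


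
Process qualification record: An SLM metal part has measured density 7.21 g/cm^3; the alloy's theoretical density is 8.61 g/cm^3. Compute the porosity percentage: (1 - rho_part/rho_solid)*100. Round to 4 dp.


Porosity = (1-7.21/8.61)*100 = 16.2602 %


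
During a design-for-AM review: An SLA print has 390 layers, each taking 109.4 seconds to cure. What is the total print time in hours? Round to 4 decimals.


t = 390 * 109.4 / 3600 = 11.8517 hrs


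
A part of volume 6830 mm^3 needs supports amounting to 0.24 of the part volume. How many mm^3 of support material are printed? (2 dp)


V_support = 6830 * 0.24 = 1639.2 mm^3


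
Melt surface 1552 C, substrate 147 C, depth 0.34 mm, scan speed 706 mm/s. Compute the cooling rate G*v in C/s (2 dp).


G = (1552-147)/0.34 = 4132.35294118 C/mm
CR = 4132.35294118 * 706 = 2917441.18 C/s


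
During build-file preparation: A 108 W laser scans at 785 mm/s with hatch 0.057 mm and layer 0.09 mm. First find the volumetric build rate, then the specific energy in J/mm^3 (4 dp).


Build rate = 785 * 0.057 * 0.09 = 4.02705 mm^3/s
SE = 108 / 4.02705 = 26.8186 J/mm^3


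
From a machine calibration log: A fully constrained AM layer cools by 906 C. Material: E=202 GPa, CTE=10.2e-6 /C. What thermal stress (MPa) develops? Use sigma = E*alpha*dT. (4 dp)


sigma = 202*1000 * 10.2e-6 * 906 = 1866.7224 MPa


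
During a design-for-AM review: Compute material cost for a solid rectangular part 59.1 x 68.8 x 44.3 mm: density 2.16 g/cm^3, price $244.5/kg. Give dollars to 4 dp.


V = 59.1 * 68.8 * 44.3 = 180127.344 mm^3 = 180.127344 cm^3
Mass = 180.127344 * 2.16 / 1000 = 0.38907506 kg
Cost = 0.38907506 * 244.5 = 95.1289 $


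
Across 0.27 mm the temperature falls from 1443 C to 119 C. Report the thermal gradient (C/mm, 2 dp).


G = (1443-119)/0.27 = 4903.7 C/mm


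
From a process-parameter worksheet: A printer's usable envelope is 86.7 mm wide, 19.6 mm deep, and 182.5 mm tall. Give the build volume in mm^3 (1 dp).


V = 86.7 * 19.6 * 182.5 = 310125.9 mm^3


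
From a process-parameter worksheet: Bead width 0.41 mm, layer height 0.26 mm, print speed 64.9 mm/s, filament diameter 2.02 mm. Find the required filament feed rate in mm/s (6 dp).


Q = 0.41 * 0.26 * 64.9 = 6.91834 mm^3/s
A_fil = pi*(2.02/2)^2 = 3.20473867 mm^2
v_feed = 6.91834 / 3.20473867 = 2.158784 mm/s


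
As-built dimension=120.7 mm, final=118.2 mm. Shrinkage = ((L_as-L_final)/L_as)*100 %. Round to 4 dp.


Shrinkage = ((120.7-118.2)/120.7)*100 = 2.0713 %


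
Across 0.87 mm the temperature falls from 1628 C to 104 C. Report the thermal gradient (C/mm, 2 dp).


G = (1628-104)/0.87 = 1751.72 C/mm


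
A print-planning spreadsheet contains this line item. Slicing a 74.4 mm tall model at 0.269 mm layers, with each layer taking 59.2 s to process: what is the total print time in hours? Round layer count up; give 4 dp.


Layers = ceil(74.4/0.269) = 277
t = 277 * 59.2 / 3600 = 4.5551 hrs


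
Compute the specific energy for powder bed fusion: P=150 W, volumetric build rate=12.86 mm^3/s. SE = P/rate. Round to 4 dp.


SE = 150 / 12.86 = 11.6641 J/mm^3


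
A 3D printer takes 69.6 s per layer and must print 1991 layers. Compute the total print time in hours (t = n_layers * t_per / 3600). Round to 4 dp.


t = 1991 * 69.6 / 3600 = 38.4927 hrs


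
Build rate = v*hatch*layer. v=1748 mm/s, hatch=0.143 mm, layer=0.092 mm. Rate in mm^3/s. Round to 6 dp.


Rate = 1748 * 0.143 * 0.092 = 22.996688 mm^3/s


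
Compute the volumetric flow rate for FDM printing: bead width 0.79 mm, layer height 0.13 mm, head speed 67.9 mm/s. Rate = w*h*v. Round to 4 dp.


Rate = 0.79 * 0.13 * 67.9 = 6.9733 mm^3/s


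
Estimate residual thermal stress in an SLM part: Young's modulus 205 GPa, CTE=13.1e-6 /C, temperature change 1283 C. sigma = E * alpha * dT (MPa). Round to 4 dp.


sigma = 205*1000 * 13.1e-6 * 1283 = 3445.4965 MPa


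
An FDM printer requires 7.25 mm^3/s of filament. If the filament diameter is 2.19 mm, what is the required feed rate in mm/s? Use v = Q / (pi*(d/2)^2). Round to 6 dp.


A = pi*(2.19/2)^2 = 3.766848
v = 7.25 / 3.766848 = 1.924686 mm/s


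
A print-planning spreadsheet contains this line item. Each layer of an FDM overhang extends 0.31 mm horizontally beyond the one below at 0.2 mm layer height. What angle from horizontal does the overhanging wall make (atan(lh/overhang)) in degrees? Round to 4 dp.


angle = atan(0.2/0.31) = 32.8285 degrees


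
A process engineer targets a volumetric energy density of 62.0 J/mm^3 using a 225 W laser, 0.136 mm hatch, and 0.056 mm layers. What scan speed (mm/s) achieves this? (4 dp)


v = 225 / (62.0*0.136*0.056) = 476.5011 mm/s


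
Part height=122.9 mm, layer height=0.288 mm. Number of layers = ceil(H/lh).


Layers = ceil(122.9/0.288) = 427


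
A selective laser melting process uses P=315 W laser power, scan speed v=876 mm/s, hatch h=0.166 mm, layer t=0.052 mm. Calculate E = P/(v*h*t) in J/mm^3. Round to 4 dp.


E = 315 / (876*0.166*0.052) = 41.6577 J/mm^3


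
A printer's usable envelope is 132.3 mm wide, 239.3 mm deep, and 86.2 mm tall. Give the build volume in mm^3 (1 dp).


V = 132.3 * 239.3 * 86.2 = 2729039.4 mm^3


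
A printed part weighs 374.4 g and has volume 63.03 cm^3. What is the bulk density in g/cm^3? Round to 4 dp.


rho = 374.4 / 63.03 = 5.94 g/cm^3


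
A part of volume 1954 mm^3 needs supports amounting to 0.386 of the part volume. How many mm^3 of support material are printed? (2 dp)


V_support = 1954 * 0.386 = 754.24 mm^3


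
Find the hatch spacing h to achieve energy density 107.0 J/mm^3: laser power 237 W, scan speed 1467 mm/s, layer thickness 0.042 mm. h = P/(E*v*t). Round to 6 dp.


h = 237 / (107.0*1467*0.042) = 0.035949 mm


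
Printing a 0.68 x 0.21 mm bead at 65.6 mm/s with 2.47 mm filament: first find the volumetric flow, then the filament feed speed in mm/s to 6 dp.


Q = 0.68 * 0.21 * 65.6 = 9.36768 mm^3/s
A_fil = pi*(2.47/2)^2 = 4.79163566 mm^2
v_feed = 9.36768 / 4.79163566 = 1.955007 mm/s


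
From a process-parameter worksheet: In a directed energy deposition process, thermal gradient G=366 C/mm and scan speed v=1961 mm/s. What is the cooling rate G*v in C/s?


CR = 366 * 1961 = 717726 C/s


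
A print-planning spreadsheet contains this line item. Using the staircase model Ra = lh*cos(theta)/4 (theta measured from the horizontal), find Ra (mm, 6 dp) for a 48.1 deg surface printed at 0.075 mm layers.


Ra = 0.075 * cos(48.1) / 4 = 0.012522 mm


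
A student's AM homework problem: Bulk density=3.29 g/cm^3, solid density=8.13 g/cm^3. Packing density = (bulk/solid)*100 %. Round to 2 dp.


Packing = (3.29/8.13)*100 = 40.47 %


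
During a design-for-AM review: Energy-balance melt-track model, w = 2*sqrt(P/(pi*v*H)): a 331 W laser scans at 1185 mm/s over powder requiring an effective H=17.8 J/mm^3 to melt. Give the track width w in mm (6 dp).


w = 2*sqrt(331/(pi*1185*17.8)) = 0.141351 mm


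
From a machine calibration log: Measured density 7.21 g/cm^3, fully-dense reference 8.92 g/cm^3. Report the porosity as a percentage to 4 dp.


Porosity = (1-7.21/8.92)*100 = 19.1704 %


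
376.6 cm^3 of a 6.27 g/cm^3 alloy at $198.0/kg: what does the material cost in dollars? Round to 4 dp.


Mass = 376.6*6.27/1000 = 2.361282 kg
Cost = 2.361282 * 198.0 = 467.5338 $


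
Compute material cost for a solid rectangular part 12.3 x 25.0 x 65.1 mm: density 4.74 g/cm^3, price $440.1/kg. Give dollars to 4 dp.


V = 12.3 * 25.0 * 65.1 = 20018.25 mm^3 = 20.01825 cm^3
Mass = 20.01825 * 4.74 / 1000 = 0.09488651 kg
Cost = 0.09488651 * 440.1 = 41.7596 $


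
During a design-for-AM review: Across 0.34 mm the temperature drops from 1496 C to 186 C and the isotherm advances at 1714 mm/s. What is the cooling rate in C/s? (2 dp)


G = (1496-186)/0.34 = 3852.94117647 C/mm
CR = 3852.94117647 * 1714 = 6603941.18 C/s


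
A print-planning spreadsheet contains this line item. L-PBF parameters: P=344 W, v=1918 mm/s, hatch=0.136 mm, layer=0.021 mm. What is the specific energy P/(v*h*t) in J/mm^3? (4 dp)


Build rate = 1918 * 0.136 * 0.021 = 5.477808 mm^3/s
SE = 344 / 5.477808 = 62.7988 J/mm^3


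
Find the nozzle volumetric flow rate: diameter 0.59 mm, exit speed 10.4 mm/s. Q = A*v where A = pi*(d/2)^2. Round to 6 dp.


A = pi*(0.59/2)^2 = 0.2733971 mm^2
Q = 0.2733971 * 10.4 = 2.84333 mm^3/s


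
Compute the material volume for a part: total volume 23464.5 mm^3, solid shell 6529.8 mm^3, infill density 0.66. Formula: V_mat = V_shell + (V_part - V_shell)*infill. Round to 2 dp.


V_infill = (23464.5 - 6529.8) * 0.66 = 11176.9
V_total = 6529.8 + 11176.9 = 17706.7 mm^3


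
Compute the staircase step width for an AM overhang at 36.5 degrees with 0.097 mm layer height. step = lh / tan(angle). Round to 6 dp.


step = 0.097 / tan(36.5) = 0.131088 mm


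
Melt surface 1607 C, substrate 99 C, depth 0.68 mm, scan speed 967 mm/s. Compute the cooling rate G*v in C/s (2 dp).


G = (1607-99)/0.68 = 2217.64705882 C/mm
CR = 2217.64705882 * 967 = 2144464.71 C/s


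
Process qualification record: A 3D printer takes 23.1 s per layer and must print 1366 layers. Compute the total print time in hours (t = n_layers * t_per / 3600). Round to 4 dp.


t = 1366 * 23.1 / 3600 = 8.7652 hrs


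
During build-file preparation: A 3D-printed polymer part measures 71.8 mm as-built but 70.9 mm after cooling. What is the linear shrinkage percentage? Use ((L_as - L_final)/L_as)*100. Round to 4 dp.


Shrinkage = ((71.8-70.9)/71.8)*100 = 1.2535 %


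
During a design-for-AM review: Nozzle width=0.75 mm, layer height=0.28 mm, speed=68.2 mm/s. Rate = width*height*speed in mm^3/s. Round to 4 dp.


Rate = 0.75 * 0.28 * 68.2 = 14.322 mm^3/s


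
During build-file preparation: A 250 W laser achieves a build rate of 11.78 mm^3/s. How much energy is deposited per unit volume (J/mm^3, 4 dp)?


SE = 250 / 11.78 = 21.2224 J/mm^3


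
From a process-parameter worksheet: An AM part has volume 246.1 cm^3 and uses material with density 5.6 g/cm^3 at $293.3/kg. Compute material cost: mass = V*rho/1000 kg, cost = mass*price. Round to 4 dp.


Mass = 246.1*5.6/1000 = 1.37816 kg
Cost = 1.37816 * 293.3 = 404.2143 $


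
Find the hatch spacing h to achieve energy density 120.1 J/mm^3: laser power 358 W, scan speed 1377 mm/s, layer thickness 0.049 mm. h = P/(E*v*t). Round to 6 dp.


h = 358 / (120.1*1377*0.049) = 0.044178 mm


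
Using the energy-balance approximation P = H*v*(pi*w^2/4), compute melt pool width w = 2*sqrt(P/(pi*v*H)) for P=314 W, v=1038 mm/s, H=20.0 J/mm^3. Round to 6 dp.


w = 2*sqrt(314/(pi*1038*20.0)) = 0.138773 mm


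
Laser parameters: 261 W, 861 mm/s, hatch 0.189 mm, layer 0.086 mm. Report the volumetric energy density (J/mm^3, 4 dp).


E = 261 / (861*0.189*0.086) = 18.6499 J/mm^3


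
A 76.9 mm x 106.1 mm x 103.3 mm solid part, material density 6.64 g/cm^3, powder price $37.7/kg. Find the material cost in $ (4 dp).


V = 76.9 * 106.1 * 103.3 = 842833.997 mm^3 = 842.833997 cm^3
Mass = 842.833997 * 6.64 / 1000 = 5.59641774 kg
Cost = 5.59641774 * 37.7 = 210.9849 $


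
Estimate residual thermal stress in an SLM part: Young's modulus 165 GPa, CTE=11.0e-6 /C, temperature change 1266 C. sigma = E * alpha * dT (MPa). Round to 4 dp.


sigma = 165*1000 * 11.0e-6 * 1266 = 2297.79 MPa


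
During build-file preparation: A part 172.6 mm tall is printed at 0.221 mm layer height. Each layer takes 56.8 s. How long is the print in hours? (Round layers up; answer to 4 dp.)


Layers = ceil(172.6/0.221) = 781
t = 781 * 56.8 / 3600 = 12.3224 hrs


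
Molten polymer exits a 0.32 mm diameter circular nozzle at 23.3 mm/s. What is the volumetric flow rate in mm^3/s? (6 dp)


A = pi*(0.32/2)^2 = 0.08042477 mm^2
Q = 0.08042477 * 23.3 = 1.873897 mm^3/s


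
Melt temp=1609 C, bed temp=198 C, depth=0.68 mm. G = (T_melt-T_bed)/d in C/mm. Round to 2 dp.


G = (1609-198)/0.68 = 2075.0 C/mm


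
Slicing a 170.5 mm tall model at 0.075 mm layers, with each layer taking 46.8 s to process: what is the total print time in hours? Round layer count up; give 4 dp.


Layers = ceil(170.5/0.075) = 2274
t = 2274 * 46.8 / 3600 = 29.562 hrs


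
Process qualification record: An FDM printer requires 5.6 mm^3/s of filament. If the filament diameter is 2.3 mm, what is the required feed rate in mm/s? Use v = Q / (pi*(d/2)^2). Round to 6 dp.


A = pi*(2.3/2)^2 = 4.154756
v = 5.6 / 4.154756 = 1.347853 mm/s


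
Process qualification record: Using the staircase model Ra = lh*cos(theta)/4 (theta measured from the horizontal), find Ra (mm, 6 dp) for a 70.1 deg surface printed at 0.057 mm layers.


Ra = 0.057 * cos(70.1) / 4 = 0.00485 mm


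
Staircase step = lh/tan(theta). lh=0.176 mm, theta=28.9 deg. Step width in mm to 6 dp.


step = 0.176 / tan(28.9) = 0.318823 mm


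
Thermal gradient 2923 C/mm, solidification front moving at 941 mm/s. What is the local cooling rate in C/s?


CR = 2923 * 941 = 2750543 C/s


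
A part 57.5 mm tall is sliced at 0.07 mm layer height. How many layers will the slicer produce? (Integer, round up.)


Layers = ceil(57.5/0.07) = 822


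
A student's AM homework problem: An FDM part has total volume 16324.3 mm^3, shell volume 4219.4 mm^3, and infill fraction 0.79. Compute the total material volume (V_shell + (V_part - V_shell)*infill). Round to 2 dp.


V_infill = (16324.3 - 4219.4) * 0.79 = 9562.87
V_total = 4219.4 + 9562.87 = 13782.27 mm^3


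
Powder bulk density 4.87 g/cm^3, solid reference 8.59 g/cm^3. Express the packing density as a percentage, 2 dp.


Packing = (4.87/8.59)*100 = 56.69 %


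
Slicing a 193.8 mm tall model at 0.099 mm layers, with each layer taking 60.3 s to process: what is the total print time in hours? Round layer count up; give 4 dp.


Layers = ceil(193.8/0.099) = 1958
t = 1958 * 60.3 / 3600 = 32.7965 hrs


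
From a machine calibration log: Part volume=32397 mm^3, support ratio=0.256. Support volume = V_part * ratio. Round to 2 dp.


V_support = 32397 * 0.256 = 8293.63 mm^3


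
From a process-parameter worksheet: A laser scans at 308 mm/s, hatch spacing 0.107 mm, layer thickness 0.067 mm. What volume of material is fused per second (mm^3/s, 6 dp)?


Rate = 308 * 0.107 * 0.067 = 2.208052 mm^3/s


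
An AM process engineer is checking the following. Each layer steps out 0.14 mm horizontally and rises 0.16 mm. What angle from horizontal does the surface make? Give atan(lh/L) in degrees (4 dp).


angle = atan(0.16/0.14) = 48.8141 degrees


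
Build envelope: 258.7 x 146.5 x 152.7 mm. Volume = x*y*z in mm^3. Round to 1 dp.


V = 258.7 * 146.5 * 152.7 = 5787261.3 mm^3


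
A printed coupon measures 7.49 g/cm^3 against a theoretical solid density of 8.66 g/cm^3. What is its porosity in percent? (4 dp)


Porosity = (1-7.49/8.66)*100 = 13.5104 %


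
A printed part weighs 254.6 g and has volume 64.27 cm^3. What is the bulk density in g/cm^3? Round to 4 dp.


rho = 254.6 / 64.27 = 3.9614 g/cm^3


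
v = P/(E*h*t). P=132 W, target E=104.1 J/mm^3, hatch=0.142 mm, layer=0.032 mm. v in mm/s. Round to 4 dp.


v = 132 / (104.1*0.142*0.032) = 279.0518 mm/s


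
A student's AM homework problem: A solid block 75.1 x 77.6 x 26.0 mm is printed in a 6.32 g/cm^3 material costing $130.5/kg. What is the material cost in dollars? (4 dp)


V = 75.1 * 77.6 * 26.0 = 151521.76 mm^3 = 151.52176 cm^3
Mass = 151.52176 * 6.32 / 1000 = 0.95761752 kg
Cost = 0.95761752 * 130.5 = 124.9691 $


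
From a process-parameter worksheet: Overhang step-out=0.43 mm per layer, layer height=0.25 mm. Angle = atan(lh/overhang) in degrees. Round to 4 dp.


angle = atan(0.25/0.43) = 30.1735 degrees


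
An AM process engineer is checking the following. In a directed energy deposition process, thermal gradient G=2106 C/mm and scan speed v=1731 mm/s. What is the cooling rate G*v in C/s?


CR = 2106 * 1731 = 3645486 C/s


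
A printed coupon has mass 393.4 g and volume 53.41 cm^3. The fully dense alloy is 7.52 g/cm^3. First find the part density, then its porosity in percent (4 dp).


rho_part = 393.4 / 53.41 = 7.36566186 g/cm^3
Porosity = (1 - 7.36566186/7.52)*100 = 2.0524 %


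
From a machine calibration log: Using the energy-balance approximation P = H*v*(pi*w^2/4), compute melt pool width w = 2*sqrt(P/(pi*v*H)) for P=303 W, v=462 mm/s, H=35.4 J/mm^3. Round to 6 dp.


w = 2*sqrt(303/(pi*462*35.4)) = 0.153587 mm


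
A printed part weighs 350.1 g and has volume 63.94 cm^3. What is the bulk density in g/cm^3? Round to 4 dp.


rho = 350.1 / 63.94 = 5.4754 g/cm^3


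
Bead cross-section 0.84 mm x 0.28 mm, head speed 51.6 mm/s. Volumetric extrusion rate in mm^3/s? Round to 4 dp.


Rate = 0.84 * 0.28 * 51.6 = 12.1363 mm^3/s


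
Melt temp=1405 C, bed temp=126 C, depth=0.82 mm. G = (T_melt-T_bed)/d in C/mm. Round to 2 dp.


G = (1405-126)/0.82 = 1559.76 C/mm


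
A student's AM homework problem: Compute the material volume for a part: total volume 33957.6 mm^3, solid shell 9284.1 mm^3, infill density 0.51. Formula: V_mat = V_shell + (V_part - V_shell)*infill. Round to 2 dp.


V_infill = (33957.6 - 9284.1) * 0.51 = 12583.49
V_total = 9284.1 + 12583.49 = 21867.59 mm^3


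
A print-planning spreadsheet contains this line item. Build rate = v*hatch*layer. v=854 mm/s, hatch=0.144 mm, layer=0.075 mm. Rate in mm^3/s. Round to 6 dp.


Rate = 854 * 0.144 * 0.075 = 9.2232 mm^3/s


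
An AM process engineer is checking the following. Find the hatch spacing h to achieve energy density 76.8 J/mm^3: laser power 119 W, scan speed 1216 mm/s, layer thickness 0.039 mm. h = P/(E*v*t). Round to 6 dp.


h = 119 / (76.8*1216*0.039) = 0.032673 mm


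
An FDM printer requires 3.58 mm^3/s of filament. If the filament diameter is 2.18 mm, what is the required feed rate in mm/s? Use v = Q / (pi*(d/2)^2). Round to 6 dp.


A = pi*(2.18/2)^2 = 3.732526
v = 3.58 / 3.732526 = 0.959136 mm/s


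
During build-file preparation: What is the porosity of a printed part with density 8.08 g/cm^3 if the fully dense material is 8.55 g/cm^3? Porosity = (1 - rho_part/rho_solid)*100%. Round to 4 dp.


Porosity = (1-8.08/8.55)*100 = 5.4971 %


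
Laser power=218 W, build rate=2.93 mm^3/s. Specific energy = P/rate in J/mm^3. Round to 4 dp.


SE = 218 / 2.93 = 74.4027 J/mm^3


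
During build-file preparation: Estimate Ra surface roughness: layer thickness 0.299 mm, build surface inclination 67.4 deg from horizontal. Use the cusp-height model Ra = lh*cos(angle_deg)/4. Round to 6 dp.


Ra = 0.299 * cos(67.4) / 4 = 0.028726 mm


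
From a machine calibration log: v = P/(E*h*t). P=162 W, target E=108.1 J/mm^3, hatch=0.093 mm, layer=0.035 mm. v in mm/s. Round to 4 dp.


v = 162 / (108.1*0.093*0.035) = 460.4032 mm/s


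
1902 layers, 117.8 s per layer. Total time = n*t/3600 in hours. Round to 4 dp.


t = 1902 * 117.8 / 3600 = 62.2377 hrs


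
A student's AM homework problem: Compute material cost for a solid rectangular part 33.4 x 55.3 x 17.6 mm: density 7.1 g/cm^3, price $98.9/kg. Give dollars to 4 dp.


V = 33.4 * 55.3 * 17.6 = 32507.552 mm^3 = 32.507552 cm^3
Mass = 32.507552 * 7.1 / 1000 = 0.23080362 kg
Cost = 0.23080362 * 98.9 = 22.8265 $


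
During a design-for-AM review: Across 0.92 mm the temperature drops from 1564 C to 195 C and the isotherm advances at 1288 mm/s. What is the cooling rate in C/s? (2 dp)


G = (1564-195)/0.92 = 1488.04347826 C/mm
CR = 1488.04347826 * 1288 = 1916600.0 C/s


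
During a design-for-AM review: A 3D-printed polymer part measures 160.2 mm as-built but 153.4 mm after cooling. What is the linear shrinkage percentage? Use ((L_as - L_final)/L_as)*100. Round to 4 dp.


Shrinkage = ((160.2-153.4)/160.2)*100 = 4.2447 %


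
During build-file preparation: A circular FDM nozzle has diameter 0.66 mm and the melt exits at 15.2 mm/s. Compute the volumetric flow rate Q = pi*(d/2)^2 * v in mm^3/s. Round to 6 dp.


A = pi*(0.66/2)^2 = 0.34211944 mm^2
Q = 0.34211944 * 15.2 = 5.200215 mm^3/s


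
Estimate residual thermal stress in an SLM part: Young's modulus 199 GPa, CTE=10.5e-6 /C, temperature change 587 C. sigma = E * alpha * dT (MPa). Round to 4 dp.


sigma = 199*1000 * 10.5e-6 * 587 = 1226.5365 MPa


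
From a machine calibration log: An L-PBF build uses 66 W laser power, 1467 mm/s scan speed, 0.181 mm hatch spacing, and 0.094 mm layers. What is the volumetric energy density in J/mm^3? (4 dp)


E = 66 / (1467*0.181*0.094) = 2.6443 J/mm^3


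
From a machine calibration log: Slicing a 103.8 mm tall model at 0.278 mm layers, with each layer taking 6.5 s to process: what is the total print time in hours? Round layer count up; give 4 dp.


Layers = ceil(103.8/0.278) = 374
t = 374 * 6.5 / 3600 = 0.6753 hrs


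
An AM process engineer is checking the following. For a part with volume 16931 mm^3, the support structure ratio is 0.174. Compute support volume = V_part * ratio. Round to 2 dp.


V_support = 16931 * 0.174 = 2945.99 mm^3


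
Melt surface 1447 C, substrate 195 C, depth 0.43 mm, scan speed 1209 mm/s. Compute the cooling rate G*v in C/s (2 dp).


G = (1447-195)/0.43 = 2911.62790698 C/mm
CR = 2911.62790698 * 1209 = 3520158.14 C/s


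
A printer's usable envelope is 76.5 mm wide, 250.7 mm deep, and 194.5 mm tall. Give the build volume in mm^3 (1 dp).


V = 76.5 * 250.7 * 194.5 = 3730228.0 mm^3
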